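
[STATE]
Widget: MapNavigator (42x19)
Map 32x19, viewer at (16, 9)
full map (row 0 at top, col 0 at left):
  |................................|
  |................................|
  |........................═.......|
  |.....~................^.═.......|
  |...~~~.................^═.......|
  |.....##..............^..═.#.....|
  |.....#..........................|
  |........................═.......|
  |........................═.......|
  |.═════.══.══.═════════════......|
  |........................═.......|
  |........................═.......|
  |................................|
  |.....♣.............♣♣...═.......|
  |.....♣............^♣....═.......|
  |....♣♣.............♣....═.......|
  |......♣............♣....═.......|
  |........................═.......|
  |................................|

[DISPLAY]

     ................................     
     ................................     
     ........................═.......     
     .....~................^.═.......     
     ...~~~.................^═.......     
     .....##..............^..═.#.....     
     .....#..........................     
     ........................═.......     
     ........................═.......     
     .═════.══.══.═══@═════════......     
     ........................═.......     
     ........................═.......     
     ................................     
     .....♣.............♣♣...═.......     
     .....♣............^♣....═.......     
     ....♣♣.............♣....═.......     
     ......♣............♣....═.......     
     ........................═.......     
     ................................     


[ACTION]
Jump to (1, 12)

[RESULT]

                    .....~................
                    ...~~~................
                    .....##..............^
                    .....#................
                    ......................
                    ......................
                    .═════.══.══.═════════
                    ......................
                    ......................
                    .@....................
                    .....♣.............♣♣.
                    .....♣............^♣..
                    ....♣♣.............♣..
                    ......♣............♣..
                    ......................
                    ......................
                                          
                                          
                                          


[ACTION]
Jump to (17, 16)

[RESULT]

    ........................═.......      
    ........................═.......      
    .═════.══.══.═════════════......      
    ........................═.......      
    ........................═.......      
    ................................      
    .....♣.............♣♣...═.......      
    .....♣............^♣....═.......      
    ....♣♣.............♣....═.......      
    ......♣..........@.♣....═.......      
    ........................═.......      
    ................................      
                                          
                                          
                                          
                                          
                                          
                                          
                                          


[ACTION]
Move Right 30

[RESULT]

..............═.......                    
..............═.......                    
══.═════════════......                    
..............═.......                    
..............═.......                    
......................                    
.........♣♣...═.......                    
........^♣....═.......                    
.........♣....═.......                    
.........♣....═......@                    
..............═.......                    
......................                    
                                          
                                          
                                          
                                          
                                          
                                          
                                          


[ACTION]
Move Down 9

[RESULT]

══.═════════════......                    
..............═.......                    
..............═.......                    
......................                    
.........♣♣...═.......                    
........^♣....═.......                    
.........♣....═.......                    
.........♣....═.......                    
..............═.......                    
.....................@                    
                                          
                                          
                                          
                                          
                                          
                                          
                                          
                                          
                                          


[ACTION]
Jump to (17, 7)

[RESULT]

                                          
                                          
    ................................      
    ................................      
    ........................═.......      
    .....~................^.═.......      
    ...~~~.................^═.......      
    .....##..............^..═.#.....      
    .....#..........................      
    .................@......═.......      
    ........................═.......      
    .═════.══.══.═════════════......      
    ........................═.......      
    ........................═.......      
    ................................      
    .....♣.............♣♣...═.......      
    .....♣............^♣....═.......      
    ....♣♣.............♣....═.......      
    ......♣............♣....═.......      


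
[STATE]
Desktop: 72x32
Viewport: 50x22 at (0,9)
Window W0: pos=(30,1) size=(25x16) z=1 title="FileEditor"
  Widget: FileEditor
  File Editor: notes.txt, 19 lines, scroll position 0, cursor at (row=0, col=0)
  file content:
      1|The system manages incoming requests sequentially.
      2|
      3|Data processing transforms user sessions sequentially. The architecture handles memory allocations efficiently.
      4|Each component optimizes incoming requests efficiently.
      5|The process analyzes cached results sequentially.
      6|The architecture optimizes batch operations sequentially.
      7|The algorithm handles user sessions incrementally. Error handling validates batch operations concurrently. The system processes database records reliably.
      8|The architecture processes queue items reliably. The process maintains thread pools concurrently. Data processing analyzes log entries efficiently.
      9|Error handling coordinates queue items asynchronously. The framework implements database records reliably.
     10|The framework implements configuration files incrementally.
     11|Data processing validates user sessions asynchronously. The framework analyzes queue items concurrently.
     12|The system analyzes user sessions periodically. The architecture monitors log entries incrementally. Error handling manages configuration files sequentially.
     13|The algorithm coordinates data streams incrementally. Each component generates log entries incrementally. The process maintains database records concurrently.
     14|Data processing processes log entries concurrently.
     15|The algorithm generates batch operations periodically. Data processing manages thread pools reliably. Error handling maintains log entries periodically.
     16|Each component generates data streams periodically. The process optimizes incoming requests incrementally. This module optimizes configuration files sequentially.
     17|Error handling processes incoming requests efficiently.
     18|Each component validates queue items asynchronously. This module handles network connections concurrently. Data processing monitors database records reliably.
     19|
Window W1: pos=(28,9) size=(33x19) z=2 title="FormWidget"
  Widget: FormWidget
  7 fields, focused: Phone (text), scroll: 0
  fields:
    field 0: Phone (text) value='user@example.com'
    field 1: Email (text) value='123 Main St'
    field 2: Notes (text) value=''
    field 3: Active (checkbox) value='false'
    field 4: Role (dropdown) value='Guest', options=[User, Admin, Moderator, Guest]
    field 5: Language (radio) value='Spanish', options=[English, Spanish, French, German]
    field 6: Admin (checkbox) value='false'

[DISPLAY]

                            ┏━━━━━━━━━━━━━━━━━━━━━
                            ┃ FormWidget          
                            ┠─────────────────────
                            ┃> Phone:      [user@e
                            ┃  Email:      [123 Ma
                            ┃  Notes:      [      
                            ┃  Active:     [ ]    
                            ┃  Role:       [Guest 
                            ┃  Language:   ( ) Eng
                            ┃  Admin:      [ ]    
                            ┃                     
                            ┃                     
                            ┃                     
                            ┃                     
                            ┃                     
                            ┃                     
                            ┃                     
                            ┃                     
                            ┗━━━━━━━━━━━━━━━━━━━━━
                                                  
                                                  
                                                  


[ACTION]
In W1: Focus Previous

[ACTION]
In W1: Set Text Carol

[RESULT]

                            ┏━━━━━━━━━━━━━━━━━━━━━
                            ┃ FormWidget          
                            ┠─────────────────────
                            ┃  Phone:      [user@e
                            ┃  Email:      [123 Ma
                            ┃  Notes:      [      
                            ┃  Active:     [ ]    
                            ┃  Role:       [Guest 
                            ┃  Language:   ( ) Eng
                            ┃> Admin:      [ ]    
                            ┃                     
                            ┃                     
                            ┃                     
                            ┃                     
                            ┃                     
                            ┃                     
                            ┃                     
                            ┃                     
                            ┗━━━━━━━━━━━━━━━━━━━━━
                                                  
                                                  
                                                  


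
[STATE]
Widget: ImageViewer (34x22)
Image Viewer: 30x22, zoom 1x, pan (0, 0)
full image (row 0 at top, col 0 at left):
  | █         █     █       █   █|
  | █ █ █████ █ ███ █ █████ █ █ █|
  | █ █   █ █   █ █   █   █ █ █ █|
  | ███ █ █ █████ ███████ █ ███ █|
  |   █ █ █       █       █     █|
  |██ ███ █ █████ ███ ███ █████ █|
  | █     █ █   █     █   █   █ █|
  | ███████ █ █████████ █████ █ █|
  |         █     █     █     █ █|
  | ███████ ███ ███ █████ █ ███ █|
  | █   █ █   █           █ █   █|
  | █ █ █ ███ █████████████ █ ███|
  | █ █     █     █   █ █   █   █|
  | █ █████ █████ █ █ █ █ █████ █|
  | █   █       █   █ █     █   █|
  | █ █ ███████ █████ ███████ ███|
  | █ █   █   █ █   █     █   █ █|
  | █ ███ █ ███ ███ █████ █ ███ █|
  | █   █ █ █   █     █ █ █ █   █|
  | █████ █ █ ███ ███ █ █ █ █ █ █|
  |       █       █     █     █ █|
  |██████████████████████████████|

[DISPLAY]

 █         █     █       █   █    
 █ █ █████ █ ███ █ █████ █ █ █    
 █ █   █ █   █ █   █   █ █ █ █    
 ███ █ █ █████ ███████ █ ███ █    
   █ █ █       █       █     █    
██ ███ █ █████ ███ ███ █████ █    
 █     █ █   █     █   █   █ █    
 ███████ █ █████████ █████ █ █    
         █     █     █     █ █    
 ███████ ███ ███ █████ █ ███ █    
 █   █ █   █           █ █   █    
 █ █ █ ███ █████████████ █ ███    
 █ █     █     █   █ █   █   █    
 █ █████ █████ █ █ █ █ █████ █    
 █   █       █   █ █     █   █    
 █ █ ███████ █████ ███████ ███    
 █ █   █   █ █   █     █   █ █    
 █ ███ █ ███ ███ █████ █ ███ █    
 █   █ █ █   █     █ █ █ █   █    
 █████ █ █ ███ ███ █ █ █ █ █ █    
       █       █     █     █ █    
██████████████████████████████    


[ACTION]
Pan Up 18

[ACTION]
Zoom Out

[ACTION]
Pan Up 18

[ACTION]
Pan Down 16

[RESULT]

 █ █   █   █ █   █     █   █ █    
 █ ███ █ ███ ███ █████ █ ███ █    
 █   █ █ █   █     █ █ █ █   █    
 █████ █ █ ███ ███ █ █ █ █ █ █    
       █       █     █     █ █    
██████████████████████████████    
                                  
                                  
                                  
                                  
                                  
                                  
                                  
                                  
                                  
                                  
                                  
                                  
                                  
                                  
                                  
                                  


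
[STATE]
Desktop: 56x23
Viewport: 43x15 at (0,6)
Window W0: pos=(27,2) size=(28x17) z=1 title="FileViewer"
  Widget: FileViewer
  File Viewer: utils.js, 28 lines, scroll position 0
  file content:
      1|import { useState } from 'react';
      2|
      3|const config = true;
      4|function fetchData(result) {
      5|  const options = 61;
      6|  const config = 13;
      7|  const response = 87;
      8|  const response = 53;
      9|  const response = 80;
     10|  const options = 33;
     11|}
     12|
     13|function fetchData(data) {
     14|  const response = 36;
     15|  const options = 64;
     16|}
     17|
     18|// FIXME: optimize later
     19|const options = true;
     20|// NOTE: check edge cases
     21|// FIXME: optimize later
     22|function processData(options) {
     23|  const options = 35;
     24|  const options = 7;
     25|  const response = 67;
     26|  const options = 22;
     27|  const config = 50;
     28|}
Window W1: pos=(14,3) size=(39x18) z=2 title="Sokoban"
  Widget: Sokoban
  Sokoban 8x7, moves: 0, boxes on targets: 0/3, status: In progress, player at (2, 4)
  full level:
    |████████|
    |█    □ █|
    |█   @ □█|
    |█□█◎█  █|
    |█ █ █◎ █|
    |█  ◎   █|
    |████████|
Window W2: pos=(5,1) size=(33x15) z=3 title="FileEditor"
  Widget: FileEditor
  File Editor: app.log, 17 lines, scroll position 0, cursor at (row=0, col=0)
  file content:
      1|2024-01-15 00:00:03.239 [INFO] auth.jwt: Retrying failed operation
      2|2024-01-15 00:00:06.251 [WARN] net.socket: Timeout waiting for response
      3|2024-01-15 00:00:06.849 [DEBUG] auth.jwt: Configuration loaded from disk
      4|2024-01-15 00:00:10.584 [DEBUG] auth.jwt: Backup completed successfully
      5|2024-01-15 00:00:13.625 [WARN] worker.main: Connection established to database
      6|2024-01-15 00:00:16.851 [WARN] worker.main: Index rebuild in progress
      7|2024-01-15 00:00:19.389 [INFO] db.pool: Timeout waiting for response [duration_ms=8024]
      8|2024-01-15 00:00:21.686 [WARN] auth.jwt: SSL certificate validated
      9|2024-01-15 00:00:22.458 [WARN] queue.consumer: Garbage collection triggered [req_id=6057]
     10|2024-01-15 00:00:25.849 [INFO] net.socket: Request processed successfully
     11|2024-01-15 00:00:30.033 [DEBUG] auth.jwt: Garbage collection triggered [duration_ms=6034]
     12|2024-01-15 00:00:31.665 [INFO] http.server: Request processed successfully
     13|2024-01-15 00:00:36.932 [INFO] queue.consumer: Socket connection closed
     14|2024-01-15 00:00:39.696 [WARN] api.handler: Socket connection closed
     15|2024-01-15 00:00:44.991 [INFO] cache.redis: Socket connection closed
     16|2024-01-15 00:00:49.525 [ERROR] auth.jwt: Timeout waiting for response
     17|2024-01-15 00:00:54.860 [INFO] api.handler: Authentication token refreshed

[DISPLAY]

     ┃2024-01-15 00:00:06.849 [DEBUG░┃     
     ┃2024-01-15 00:00:10.584 [DEBUG░┃     
     ┃2024-01-15 00:00:13.625 [WARN]░┃     
     ┃2024-01-15 00:00:16.851 [WARN]░┃     
     ┃2024-01-15 00:00:19.389 [INFO]░┃     
     ┃2024-01-15 00:00:21.686 [WARN]░┃     
     ┃2024-01-15 00:00:22.458 [WARN]░┃     
     ┃2024-01-15 00:00:25.849 [INFO]░┃     
     ┃2024-01-15 00:00:30.033 [DEBUG▼┃     
     ┗━━━━━━━━━━━━━━━━━━━━━━━━━━━━━━━┛     
              ┃                            
              ┃                            
              ┃                            
              ┃                            
              ┗━━━━━━━━━━━━━━━━━━━━━━━━━━━━


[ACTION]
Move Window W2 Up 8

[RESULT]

     ┃2024-01-15 00:00:10.584 [DEBUG░┃     
     ┃2024-01-15 00:00:13.625 [WARN]░┃     
     ┃2024-01-15 00:00:16.851 [WARN]░┃     
     ┃2024-01-15 00:00:19.389 [INFO]░┃     
     ┃2024-01-15 00:00:21.686 [WARN]░┃     
     ┃2024-01-15 00:00:22.458 [WARN]░┃     
     ┃2024-01-15 00:00:25.849 [INFO]░┃     
     ┃2024-01-15 00:00:30.033 [DEBUG▼┃     
     ┗━━━━━━━━━━━━━━━━━━━━━━━━━━━━━━━┛     
              ┃                            
              ┃                            
              ┃                            
              ┃                            
              ┃                            
              ┗━━━━━━━━━━━━━━━━━━━━━━━━━━━━


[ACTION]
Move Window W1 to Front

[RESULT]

     ┃2024-01-┃████████                    
     ┃2024-01-┃█    □ █                    
     ┃2024-01-┃█   @ □█                    
     ┃2024-01-┃█□█◎█  █                    
     ┃2024-01-┃█ █ █◎ █                    
     ┃2024-01-┃█  ◎   █                    
     ┃2024-01-┃████████                    
     ┃2024-01-┃Moves: 0  0/3               
     ┗━━━━━━━━┃                            
              ┃                            
              ┃                            
              ┃                            
              ┃                            
              ┃                            
              ┗━━━━━━━━━━━━━━━━━━━━━━━━━━━━


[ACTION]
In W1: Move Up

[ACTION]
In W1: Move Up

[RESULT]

     ┃2024-01-┃████████                    
     ┃2024-01-┃█   @□ █                    
     ┃2024-01-┃█     □█                    
     ┃2024-01-┃█□█◎█  █                    
     ┃2024-01-┃█ █ █◎ █                    
     ┃2024-01-┃█  ◎   █                    
     ┃2024-01-┃████████                    
     ┃2024-01-┃Moves: 1  0/3               
     ┗━━━━━━━━┃                            
              ┃                            
              ┃                            
              ┃                            
              ┃                            
              ┃                            
              ┗━━━━━━━━━━━━━━━━━━━━━━━━━━━━


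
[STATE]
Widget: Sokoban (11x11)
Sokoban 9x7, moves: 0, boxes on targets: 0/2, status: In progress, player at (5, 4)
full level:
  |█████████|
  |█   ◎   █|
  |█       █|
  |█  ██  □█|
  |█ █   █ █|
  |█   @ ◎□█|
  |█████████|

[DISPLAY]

█████████  
█   ◎   █  
█       █  
█  ██  □█  
█ █   █ █  
█   @ ◎□█  
█████████  
Moves: 0  0
           
           
           


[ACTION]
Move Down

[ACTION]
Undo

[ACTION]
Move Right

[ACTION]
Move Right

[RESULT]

█████████  
█   ◎   █  
█       █  
█  ██  □█  
█ █   █ █  
█     +□█  
█████████  
Moves: 2  0
           
           
           


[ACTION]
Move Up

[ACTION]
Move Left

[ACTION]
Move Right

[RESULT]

█████████  
█   ◎   █  
█       █  
█  ██  □█  
█ █   █ █  
█     +□█  
█████████  
Moves: 4  0
           
           
           


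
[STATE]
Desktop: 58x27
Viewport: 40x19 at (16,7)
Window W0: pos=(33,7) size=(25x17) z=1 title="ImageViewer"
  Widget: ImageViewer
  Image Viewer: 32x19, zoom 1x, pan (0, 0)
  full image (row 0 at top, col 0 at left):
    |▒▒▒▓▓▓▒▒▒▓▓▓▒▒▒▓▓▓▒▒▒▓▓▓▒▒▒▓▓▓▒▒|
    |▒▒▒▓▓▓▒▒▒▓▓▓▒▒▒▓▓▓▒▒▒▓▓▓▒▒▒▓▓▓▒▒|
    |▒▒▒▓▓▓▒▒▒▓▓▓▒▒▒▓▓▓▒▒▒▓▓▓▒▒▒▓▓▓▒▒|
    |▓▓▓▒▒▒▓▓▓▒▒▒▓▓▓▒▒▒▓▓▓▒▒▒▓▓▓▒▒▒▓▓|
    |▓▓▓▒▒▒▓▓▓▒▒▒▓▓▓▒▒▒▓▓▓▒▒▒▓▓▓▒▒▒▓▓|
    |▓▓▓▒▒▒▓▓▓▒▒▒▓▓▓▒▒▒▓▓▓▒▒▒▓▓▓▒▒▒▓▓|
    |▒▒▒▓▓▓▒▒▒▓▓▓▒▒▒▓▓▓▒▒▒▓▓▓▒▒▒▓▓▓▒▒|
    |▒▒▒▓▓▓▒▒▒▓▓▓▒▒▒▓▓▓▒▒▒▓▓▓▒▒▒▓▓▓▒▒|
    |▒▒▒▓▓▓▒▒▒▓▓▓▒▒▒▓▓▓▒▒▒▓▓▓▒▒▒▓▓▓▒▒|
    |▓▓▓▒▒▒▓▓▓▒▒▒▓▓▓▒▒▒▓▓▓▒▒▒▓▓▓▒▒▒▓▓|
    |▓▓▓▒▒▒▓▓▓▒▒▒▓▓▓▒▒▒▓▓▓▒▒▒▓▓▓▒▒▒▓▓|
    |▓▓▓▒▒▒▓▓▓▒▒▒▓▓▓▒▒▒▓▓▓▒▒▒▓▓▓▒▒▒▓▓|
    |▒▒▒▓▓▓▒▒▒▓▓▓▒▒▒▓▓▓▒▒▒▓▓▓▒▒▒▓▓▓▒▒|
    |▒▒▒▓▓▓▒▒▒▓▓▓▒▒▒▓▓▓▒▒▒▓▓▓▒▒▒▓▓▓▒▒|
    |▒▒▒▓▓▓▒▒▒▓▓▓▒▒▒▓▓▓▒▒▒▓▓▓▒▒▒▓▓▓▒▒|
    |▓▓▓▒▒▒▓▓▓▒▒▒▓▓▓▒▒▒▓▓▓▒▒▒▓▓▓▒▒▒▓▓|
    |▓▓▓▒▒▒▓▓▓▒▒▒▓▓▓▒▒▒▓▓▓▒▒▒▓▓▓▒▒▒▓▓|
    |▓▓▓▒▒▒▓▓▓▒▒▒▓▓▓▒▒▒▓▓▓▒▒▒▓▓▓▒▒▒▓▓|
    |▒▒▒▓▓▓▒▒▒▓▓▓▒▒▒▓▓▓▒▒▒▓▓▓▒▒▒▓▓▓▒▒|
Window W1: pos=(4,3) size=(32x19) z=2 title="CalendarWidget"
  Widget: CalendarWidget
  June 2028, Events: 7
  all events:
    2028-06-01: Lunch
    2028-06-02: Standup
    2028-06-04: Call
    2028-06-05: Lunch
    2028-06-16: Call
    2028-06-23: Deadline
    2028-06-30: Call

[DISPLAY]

 Fr Sa Su          ┃━━━━━━━━━━━━━━━━━━━━
*  2*  3  4*       ┃mageViewer          
8  9 10 11         ┃────────────────────
 16* 17 18         ┃▒▓▓▓▒▒▒▓▓▓▒▒▒▓▓▓▒▒▒▓
 23* 24 25         ┃▒▓▓▓▒▒▒▓▓▓▒▒▒▓▓▓▒▒▒▓
 30*               ┃▒▓▓▓▒▒▒▓▓▓▒▒▒▓▓▓▒▒▒▓
                   ┃▓▒▒▒▓▓▓▒▒▒▓▓▓▒▒▒▓▓▓▒
                   ┃▓▒▒▒▓▓▓▒▒▒▓▓▓▒▒▒▓▓▓▒
                   ┃▓▒▒▒▓▓▓▒▒▒▓▓▓▒▒▒▓▓▓▒
                   ┃▒▓▓▓▒▒▒▓▓▓▒▒▒▓▓▓▒▒▒▓
                   ┃▒▓▓▓▒▒▒▓▓▓▒▒▒▓▓▓▒▒▒▓
                   ┃▒▓▓▓▒▒▒▓▓▓▒▒▒▓▓▓▒▒▒▓
                   ┃▓▒▒▒▓▓▓▒▒▒▓▓▓▒▒▒▓▓▓▒
                   ┃▓▒▒▒▓▓▓▒▒▒▓▓▓▒▒▒▓▓▓▒
━━━━━━━━━━━━━━━━━━━┛▓▒▒▒▓▓▓▒▒▒▓▓▓▒▒▒▓▓▓▒
                 ┃▒▒▒▓▓▓▒▒▒▓▓▓▒▒▒▓▓▓▒▒▒▓
                 ┗━━━━━━━━━━━━━━━━━━━━━━
                                        
                                        


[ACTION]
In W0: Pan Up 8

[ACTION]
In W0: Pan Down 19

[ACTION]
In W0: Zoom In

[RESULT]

 Fr Sa Su          ┃━━━━━━━━━━━━━━━━━━━━
*  2*  3  4*       ┃mageViewer          
8  9 10 11         ┃────────────────────
 16* 17 18         ┃▓▓▓▓▒▒▒▒▒▒▓▓▓▓▓▓▒▒▒▒
 23* 24 25         ┃▓▓▓▓▒▒▒▒▒▒▓▓▓▓▓▓▒▒▒▒
 30*               ┃▓▓▓▓▒▒▒▒▒▒▓▓▓▓▓▓▒▒▒▒
                   ┃▓▓▓▓▒▒▒▒▒▒▓▓▓▓▓▓▒▒▒▒
                   ┃▓▓▓▓▒▒▒▒▒▒▓▓▓▓▓▓▒▒▒▒
                   ┃▒▒▒▒▓▓▓▓▓▓▒▒▒▒▒▒▓▓▓▓
                   ┃▒▒▒▒▓▓▓▓▓▓▒▒▒▒▒▒▓▓▓▓
                   ┃▒▒▒▒▓▓▓▓▓▓▒▒▒▒▒▒▓▓▓▓
                   ┃▒▒▒▒▓▓▓▓▓▓▒▒▒▒▒▒▓▓▓▓
                   ┃▒▒▒▒▓▓▓▓▓▓▒▒▒▒▒▒▓▓▓▓
                   ┃▒▒▒▒▓▓▓▓▓▓▒▒▒▒▒▒▓▓▓▓
━━━━━━━━━━━━━━━━━━━┛▓▓▓▓▒▒▒▒▒▒▓▓▓▓▓▓▒▒▒▒
                 ┃▓▓▓▓▓▓▒▒▒▒▒▒▓▓▓▓▓▓▒▒▒▒
                 ┗━━━━━━━━━━━━━━━━━━━━━━
                                        
                                        


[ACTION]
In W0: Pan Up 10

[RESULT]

 Fr Sa Su          ┃━━━━━━━━━━━━━━━━━━━━
*  2*  3  4*       ┃mageViewer          
8  9 10 11         ┃────────────────────
 16* 17 18         ┃▓▓▓▓▒▒▒▒▒▒▓▓▓▓▓▓▒▒▒▒
 23* 24 25         ┃▓▓▓▓▒▒▒▒▒▒▓▓▓▓▓▓▒▒▒▒
 30*               ┃▓▓▓▓▒▒▒▒▒▒▓▓▓▓▓▓▒▒▒▒
                   ┃▒▒▒▒▓▓▓▓▓▓▒▒▒▒▒▒▓▓▓▓
                   ┃▒▒▒▒▓▓▓▓▓▓▒▒▒▒▒▒▓▓▓▓
                   ┃▒▒▒▒▓▓▓▓▓▓▒▒▒▒▒▒▓▓▓▓
                   ┃▒▒▒▒▓▓▓▓▓▓▒▒▒▒▒▒▓▓▓▓
                   ┃▒▒▒▒▓▓▓▓▓▓▒▒▒▒▒▒▓▓▓▓
                   ┃▒▒▒▒▓▓▓▓▓▓▒▒▒▒▒▒▓▓▓▓
                   ┃▓▓▓▓▒▒▒▒▒▒▓▓▓▓▓▓▒▒▒▒
                   ┃▓▓▓▓▒▒▒▒▒▒▓▓▓▓▓▓▒▒▒▒
━━━━━━━━━━━━━━━━━━━┛▓▓▓▓▒▒▒▒▒▒▓▓▓▓▓▓▒▒▒▒
                 ┃▓▓▓▓▓▓▒▒▒▒▒▒▓▓▓▓▓▓▒▒▒▒
                 ┗━━━━━━━━━━━━━━━━━━━━━━
                                        
                                        


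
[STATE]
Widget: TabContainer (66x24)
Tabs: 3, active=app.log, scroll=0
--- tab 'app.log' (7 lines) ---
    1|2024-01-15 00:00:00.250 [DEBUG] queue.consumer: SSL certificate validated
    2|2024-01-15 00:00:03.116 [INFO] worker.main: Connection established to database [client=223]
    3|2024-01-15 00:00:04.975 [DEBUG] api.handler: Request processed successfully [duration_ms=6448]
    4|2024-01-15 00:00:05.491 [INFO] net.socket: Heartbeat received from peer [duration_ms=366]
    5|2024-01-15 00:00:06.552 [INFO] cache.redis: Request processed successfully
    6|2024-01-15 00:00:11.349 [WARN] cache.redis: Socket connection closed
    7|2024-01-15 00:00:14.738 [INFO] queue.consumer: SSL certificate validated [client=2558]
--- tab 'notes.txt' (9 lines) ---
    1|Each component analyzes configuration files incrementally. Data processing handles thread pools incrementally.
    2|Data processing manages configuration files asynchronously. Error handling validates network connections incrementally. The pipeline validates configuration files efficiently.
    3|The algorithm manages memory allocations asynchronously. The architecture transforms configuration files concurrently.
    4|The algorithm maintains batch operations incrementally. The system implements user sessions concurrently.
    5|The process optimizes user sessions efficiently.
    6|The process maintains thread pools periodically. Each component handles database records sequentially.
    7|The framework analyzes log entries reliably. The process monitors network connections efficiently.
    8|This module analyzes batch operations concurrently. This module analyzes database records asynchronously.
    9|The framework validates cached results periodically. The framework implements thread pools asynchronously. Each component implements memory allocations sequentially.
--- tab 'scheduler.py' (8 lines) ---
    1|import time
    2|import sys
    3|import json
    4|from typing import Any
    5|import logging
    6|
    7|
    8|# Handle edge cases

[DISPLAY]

[app.log]│ notes.txt │ scheduler.py                               
──────────────────────────────────────────────────────────────────
2024-01-15 00:00:00.250 [DEBUG] queue.consumer: SSL certificate va
2024-01-15 00:00:03.116 [INFO] worker.main: Connection established
2024-01-15 00:00:04.975 [DEBUG] api.handler: Request processed suc
2024-01-15 00:00:05.491 [INFO] net.socket: Heartbeat received from
2024-01-15 00:00:06.552 [INFO] cache.redis: Request processed succ
2024-01-15 00:00:11.349 [WARN] cache.redis: Socket connection clos
2024-01-15 00:00:14.738 [INFO] queue.consumer: SSL certificate val
                                                                  
                                                                  
                                                                  
                                                                  
                                                                  
                                                                  
                                                                  
                                                                  
                                                                  
                                                                  
                                                                  
                                                                  
                                                                  
                                                                  
                                                                  


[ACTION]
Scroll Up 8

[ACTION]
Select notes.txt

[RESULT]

 app.log │[notes.txt]│ scheduler.py                               
──────────────────────────────────────────────────────────────────
Each component analyzes configuration files incrementally. Data pr
Data processing manages configuration files asynchronously. Error 
The algorithm manages memory allocations asynchronously. The archi
The algorithm maintains batch operations incrementally. The system
The process optimizes user sessions efficiently.                  
The process maintains thread pools periodically. Each component ha
The framework analyzes log entries reliably. The process monitors 
This module analyzes batch operations concurrently. This module an
The framework validates cached results periodically. The framework
                                                                  
                                                                  
                                                                  
                                                                  
                                                                  
                                                                  
                                                                  
                                                                  
                                                                  
                                                                  
                                                                  
                                                                  
                                                                  


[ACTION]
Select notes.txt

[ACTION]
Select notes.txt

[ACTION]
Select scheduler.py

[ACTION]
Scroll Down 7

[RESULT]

 app.log │ notes.txt │[scheduler.py]                              
──────────────────────────────────────────────────────────────────
# Handle edge cases                                               
                                                                  
                                                                  
                                                                  
                                                                  
                                                                  
                                                                  
                                                                  
                                                                  
                                                                  
                                                                  
                                                                  
                                                                  
                                                                  
                                                                  
                                                                  
                                                                  
                                                                  
                                                                  
                                                                  
                                                                  
                                                                  


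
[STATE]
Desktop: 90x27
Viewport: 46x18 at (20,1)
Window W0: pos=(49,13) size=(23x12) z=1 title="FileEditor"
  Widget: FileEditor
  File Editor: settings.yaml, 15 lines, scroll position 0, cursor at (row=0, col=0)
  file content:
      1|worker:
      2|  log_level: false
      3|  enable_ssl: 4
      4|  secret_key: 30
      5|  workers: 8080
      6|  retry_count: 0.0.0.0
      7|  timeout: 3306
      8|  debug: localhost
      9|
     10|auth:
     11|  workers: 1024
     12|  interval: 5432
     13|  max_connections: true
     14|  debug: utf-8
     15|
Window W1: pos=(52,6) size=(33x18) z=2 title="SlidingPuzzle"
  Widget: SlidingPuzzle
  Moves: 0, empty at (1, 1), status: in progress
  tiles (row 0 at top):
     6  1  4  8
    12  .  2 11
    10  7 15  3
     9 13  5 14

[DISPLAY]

                                              
                                              
                                              
                                              
                                              
                                ┏━━━━━━━━━━━━━
                                ┃ SlidingPuzzl
                                ┠─────────────
                                ┃┌────┬────┬──
                                ┃│  6 │  1 │  
                                ┃├────┼────┼──
                                ┃│ 12 │    │  
                             ┏━━┃├────┼────┼──
                             ┃ F┃│ 10 │  7 │ 1
                             ┠──┃├────┼────┼──
                             ┃█o┃│  9 │ 13 │  
                             ┃  ┃└────┴────┴──
                             ┃  ┃Moves: 0     


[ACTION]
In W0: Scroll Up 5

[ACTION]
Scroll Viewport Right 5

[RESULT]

                                              
                                              
                                              
                                              
                                              
                           ┏━━━━━━━━━━━━━━━━━━
                           ┃ SlidingPuzzle    
                           ┠──────────────────
                           ┃┌────┬────┬────┬──
                           ┃│  6 │  1 │  4 │  
                           ┃├────┼────┼────┼──
                           ┃│ 12 │    │  2 │ 1
                        ┏━━┃├────┼────┼────┼──
                        ┃ F┃│ 10 │  7 │ 15 │  
                        ┠──┃├────┼────┼────┼──
                        ┃█o┃│  9 │ 13 │  5 │ 1
                        ┃  ┃└────┴────┴────┴──
                        ┃  ┃Moves: 0          


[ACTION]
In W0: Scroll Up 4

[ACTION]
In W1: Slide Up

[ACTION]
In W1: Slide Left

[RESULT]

                                              
                                              
                                              
                                              
                                              
                           ┏━━━━━━━━━━━━━━━━━━
                           ┃ SlidingPuzzle    
                           ┠──────────────────
                           ┃┌────┬────┬────┬──
                           ┃│  6 │  1 │  4 │  
                           ┃├────┼────┼────┼──
                           ┃│ 12 │  7 │  2 │ 1
                        ┏━━┃├────┼────┼────┼──
                        ┃ F┃│ 10 │ 15 │    │  
                        ┠──┃├────┼────┼────┼──
                        ┃█o┃│  9 │ 13 │  5 │ 1
                        ┃  ┃└────┴────┴────┴──
                        ┃  ┃Moves: 2          
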